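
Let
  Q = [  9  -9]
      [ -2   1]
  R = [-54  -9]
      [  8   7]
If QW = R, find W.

Left-multiplying both sides by Q⁻¹ gives W = Q⁻¹R.
Q has determinant -9; Q⁻¹ = [[-1/9, -1], [-2/9, -1]].
W = Q⁻¹R = [[-1/9, -1], [-2/9, -1]] · [[-54, -9], [8, 7]] = [[-2, -6], [4, -5]].

W = [[-2, -6], [4, -5]]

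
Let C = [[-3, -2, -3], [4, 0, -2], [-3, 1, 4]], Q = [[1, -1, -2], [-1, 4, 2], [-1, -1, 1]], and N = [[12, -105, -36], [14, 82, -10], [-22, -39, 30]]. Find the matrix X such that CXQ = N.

X = [[3, 5, -5], [-2, 4, 3], [-2, 0, -1]]

X = C⁻¹NQ⁻¹ (apply C⁻¹ on the left and Q⁻¹ on the right).
det C = 2; the adjugate gives C⁻¹ = [[1, 5/2, 2], [-5, -21/2, -9], [2, 9/2, 4]].
Q has determinant -3; Q⁻¹ = [[-2, -1, -2], [1/3, 1/3, 0], [-5/3, -2/3, -1]].
C⁻¹N = [[3, 22, -1], [-9, 15, 15], [-1, 3, 3]].
X = (C⁻¹N)Q⁻¹ = [[3, 5, -5], [-2, 4, 3], [-2, 0, -1]].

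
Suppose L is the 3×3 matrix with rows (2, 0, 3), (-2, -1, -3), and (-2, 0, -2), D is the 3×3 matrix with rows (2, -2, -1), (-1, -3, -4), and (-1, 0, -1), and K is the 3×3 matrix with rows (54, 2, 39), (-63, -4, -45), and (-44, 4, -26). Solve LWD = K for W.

Isolating W: multiply by L⁻¹ from the left and D⁻¹ from the right, so W = L⁻¹KD⁻¹.
det L = -2; the adjugate gives L⁻¹ = [[-1, 0, -3/2], [-1, -1, 0], [1, 0, 1]].
D has determinant 3; D⁻¹ = [[1, -2/3, 5/3], [1, -1, 3], [-1, 2/3, -8/3]].
L⁻¹K = [[12, -8, 0], [9, 2, 6], [10, 6, 13]].
W = (L⁻¹K)D⁻¹ = [[4, 0, -4], [5, -4, 5], [3, -4, 0]].

W = [[4, 0, -4], [5, -4, 5], [3, -4, 0]]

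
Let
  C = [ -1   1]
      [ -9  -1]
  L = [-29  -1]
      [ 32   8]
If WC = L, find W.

W = [[2, 3], [4, -4]]

C is on the right of W, so right-multiply by C⁻¹: W = LC⁻¹.
det C = 10; the adjugate gives C⁻¹ = [[-1/10, -1/10], [9/10, -1/10]].
W = LC⁻¹ = [[-29, -1], [32, 8]] · [[-1/10, -1/10], [9/10, -1/10]] = [[2, 3], [4, -4]].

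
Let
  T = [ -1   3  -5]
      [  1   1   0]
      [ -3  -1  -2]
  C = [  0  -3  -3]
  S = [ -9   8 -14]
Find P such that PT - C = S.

PT = S + C = [[-9, 5, -17]].
Right-multiplying both sides by T⁻¹ gives P = (S + C)T⁻¹.
det T = -2; the adjugate gives T⁻¹ = [[1, -11/2, -5/2], [-1, 13/2, 5/2], [-1, 5, 2]].
P = (S + C)T⁻¹ = [[3, -3, 1]].

P = [[3, -3, 1]]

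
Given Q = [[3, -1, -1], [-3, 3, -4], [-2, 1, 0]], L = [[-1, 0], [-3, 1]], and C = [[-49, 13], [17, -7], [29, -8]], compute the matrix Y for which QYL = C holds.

Y = [[1, 3], [-3, -2], [-4, -2]]

Left-multiply by Q⁻¹ and right-multiply by L⁻¹: Y = Q⁻¹CL⁻¹.
det Q = 1; the adjugate gives Q⁻¹ = [[4, -1, 7], [8, -2, 15], [3, -1, 6]].
L has determinant -1; L⁻¹ = [[-1, 0], [-3, 1]].
Q⁻¹C = [[-10, 3], [9, -2], [10, -2]].
Y = (Q⁻¹C)L⁻¹ = [[1, 3], [-3, -2], [-4, -2]].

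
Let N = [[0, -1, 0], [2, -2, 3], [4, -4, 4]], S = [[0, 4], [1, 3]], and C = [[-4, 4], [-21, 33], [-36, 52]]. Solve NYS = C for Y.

Left-multiply by N⁻¹ and right-multiply by S⁻¹: Y = N⁻¹CS⁻¹.
det N = -4; the adjugate gives N⁻¹ = [[-1, -1, 3/4], [-1, 0, 0], [0, 1, -1/2]].
S has determinant -4; S⁻¹ = [[-3/4, 1], [1/4, 0]].
N⁻¹C = [[-2, 2], [4, -4], [-3, 7]].
Y = (N⁻¹C)S⁻¹ = [[2, -2], [-4, 4], [4, -3]].

Y = [[2, -2], [-4, 4], [4, -3]]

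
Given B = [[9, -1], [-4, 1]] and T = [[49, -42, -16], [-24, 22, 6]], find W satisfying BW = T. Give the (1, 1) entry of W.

5

Since B multiplies W on the left, W = B⁻¹T.
det B = 5; the adjugate gives B⁻¹ = [[1/5, 1/5], [4/5, 9/5]].
W = B⁻¹T = [[1/5, 1/5], [4/5, 9/5]] · [[49, -42, -16], [-24, 22, 6]] = [[5, -4, -2], [-4, 6, -2]].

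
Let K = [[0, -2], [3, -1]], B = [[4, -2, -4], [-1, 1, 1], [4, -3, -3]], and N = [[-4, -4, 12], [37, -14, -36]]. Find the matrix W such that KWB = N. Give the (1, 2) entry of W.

Left-multiply by K⁻¹ and right-multiply by B⁻¹: W = K⁻¹NB⁻¹.
K has determinant 6; K⁻¹ = [[-1/6, 1/3], [-1/2, 0]].
det B = 2; the adjugate gives B⁻¹ = [[0, 3, 1], [1/2, 2, 0], [-1/2, 2, 1]].
K⁻¹N = [[13, -4, -14], [2, 2, -6]].
W = (K⁻¹N)B⁻¹ = [[5, 3, -1], [4, -2, -4]].

3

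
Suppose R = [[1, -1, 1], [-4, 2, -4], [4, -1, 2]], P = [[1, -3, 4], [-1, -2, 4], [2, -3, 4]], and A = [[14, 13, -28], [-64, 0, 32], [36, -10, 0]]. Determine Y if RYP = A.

Isolating Y: multiply by R⁻¹ from the left and P⁻¹ from the right, so Y = R⁻¹AP⁻¹.
det R = 4, so R⁻¹ = [[0, 1/4, 1/2], [-2, -1/2, 0], [-1, -3/4, -1/2]].
P has determinant -4; P⁻¹ = [[-1, 0, 1], [-3, 1, 2], [-7/4, 3/4, 5/4]].
R⁻¹A = [[2, -5, 8], [4, -26, 40], [16, -8, 4]].
Y = (R⁻¹A)P⁻¹ = [[-1, 1, 2], [4, 4, 2], [1, -5, 5]].

Y = [[-1, 1, 2], [4, 4, 2], [1, -5, 5]]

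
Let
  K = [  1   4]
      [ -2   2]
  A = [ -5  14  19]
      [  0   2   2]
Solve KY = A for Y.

Left-multiplying both sides by K⁻¹ gives Y = K⁻¹A.
det K = 10, so K⁻¹ = [[1/5, -2/5], [1/5, 1/10]].
Y = K⁻¹A = [[1/5, -2/5], [1/5, 1/10]] · [[-5, 14, 19], [0, 2, 2]] = [[-1, 2, 3], [-1, 3, 4]].

Y = [[-1, 2, 3], [-1, 3, 4]]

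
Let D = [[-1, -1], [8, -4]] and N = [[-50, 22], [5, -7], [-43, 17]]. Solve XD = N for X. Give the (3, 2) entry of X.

-5

Right-multiplying both sides by D⁻¹ gives X = ND⁻¹.
det D = 12; the adjugate gives D⁻¹ = [[-1/3, 1/12], [-2/3, -1/12]].
X = ND⁻¹ = [[-50, 22], [5, -7], [-43, 17]] · [[-1/3, 1/12], [-2/3, -1/12]] = [[2, -6], [3, 1], [3, -5]].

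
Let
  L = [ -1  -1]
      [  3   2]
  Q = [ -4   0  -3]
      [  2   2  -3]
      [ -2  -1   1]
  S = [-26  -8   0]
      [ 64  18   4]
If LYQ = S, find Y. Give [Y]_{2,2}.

1

Isolating Y: multiply by L⁻¹ from the left and Q⁻¹ from the right, so Y = L⁻¹SQ⁻¹.
det L = 1; the adjugate gives L⁻¹ = [[2, 1], [-3, -1]].
det Q = -2, so Q⁻¹ = [[1/2, -3/2, -3], [-2, 5, 9], [-1, 2, 4]].
L⁻¹S = [[12, 2, 4], [14, 6, -4]].
Y = (L⁻¹S)Q⁻¹ = [[-2, 0, -2], [-1, 1, -4]].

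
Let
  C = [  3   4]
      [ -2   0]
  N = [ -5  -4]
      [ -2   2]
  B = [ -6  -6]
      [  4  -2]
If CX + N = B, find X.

X = [[-3, 2], [2, -2]]

CX = B − N = [[-1, -2], [6, -4]].
Left-multiplying both sides by C⁻¹ gives X = C⁻¹(B − N).
det C = 8, so C⁻¹ = [[0, -1/2], [1/4, 3/8]].
X = C⁻¹(B − N) = [[-3, 2], [2, -2]].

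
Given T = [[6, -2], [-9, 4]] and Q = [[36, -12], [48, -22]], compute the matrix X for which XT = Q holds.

X = [[6, 0], [-1, -6]]

T is on the right of X, so right-multiply by T⁻¹: X = QT⁻¹.
det T = 6; the adjugate gives T⁻¹ = [[2/3, 1/3], [3/2, 1]].
X = QT⁻¹ = [[36, -12], [48, -22]] · [[2/3, 1/3], [3/2, 1]] = [[6, 0], [-1, -6]].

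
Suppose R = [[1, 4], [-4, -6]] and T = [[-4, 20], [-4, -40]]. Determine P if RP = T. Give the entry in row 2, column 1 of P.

Since R multiplies P on the left, P = R⁻¹T.
det R = 10, so R⁻¹ = [[-3/5, -2/5], [2/5, 1/10]].
P = R⁻¹T = [[-3/5, -2/5], [2/5, 1/10]] · [[-4, 20], [-4, -40]] = [[4, 4], [-2, 4]].

-2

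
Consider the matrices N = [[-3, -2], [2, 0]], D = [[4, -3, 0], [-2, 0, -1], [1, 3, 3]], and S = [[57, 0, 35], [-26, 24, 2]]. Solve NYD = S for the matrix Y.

Isolating Y: multiply by N⁻¹ from the left and D⁻¹ from the right, so Y = N⁻¹SD⁻¹.
N has determinant 4; N⁻¹ = [[0, 1/2], [-1/2, -3/4]].
det D = -3, so D⁻¹ = [[-1, -3, -1], [-5/3, -4, -4/3], [2, 5, 2]].
N⁻¹S = [[-13, 12, 1], [-9, -18, -19]].
Y = (N⁻¹S)D⁻¹ = [[-5, -4, -1], [1, 4, -5]].

Y = [[-5, -4, -1], [1, 4, -5]]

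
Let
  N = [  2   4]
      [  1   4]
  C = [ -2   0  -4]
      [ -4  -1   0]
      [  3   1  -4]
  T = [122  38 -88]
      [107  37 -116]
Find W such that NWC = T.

W = N⁻¹TC⁻¹ (apply N⁻¹ on the left and C⁻¹ on the right).
N has determinant 4; N⁻¹ = [[1, -1], [-1/4, 1/2]].
C has determinant -4; C⁻¹ = [[-1, 1, 1], [4, -5, -4], [1/4, -1/2, -1/2]].
N⁻¹T = [[15, 1, 28], [23, 9, -36]].
W = (N⁻¹T)C⁻¹ = [[-4, -4, -3], [4, -4, 5]].

W = [[-4, -4, -3], [4, -4, 5]]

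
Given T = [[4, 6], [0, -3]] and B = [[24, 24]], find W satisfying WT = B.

Since T sits to the right of W, W = BT⁻¹.
T has determinant -12; T⁻¹ = [[1/4, 1/2], [0, -1/3]].
W = BT⁻¹ = [[24, 24]] · [[1/4, 1/2], [0, -1/3]] = [[6, 4]].

W = [[6, 4]]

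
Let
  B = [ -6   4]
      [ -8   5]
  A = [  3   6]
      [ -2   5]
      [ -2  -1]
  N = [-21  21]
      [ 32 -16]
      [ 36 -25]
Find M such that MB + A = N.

M = [[0, 3], [1, -5], [-1, -4]]

MB = N − A = [[-24, 15], [34, -21], [38, -24]].
Since B sits to the right of M, M = (N − A)B⁻¹.
det B = 2; the adjugate gives B⁻¹ = [[5/2, -2], [4, -3]].
M = (N − A)B⁻¹ = [[0, 3], [1, -5], [-1, -4]].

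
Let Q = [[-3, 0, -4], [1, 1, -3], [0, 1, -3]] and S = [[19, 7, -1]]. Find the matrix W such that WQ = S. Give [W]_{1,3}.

Q is on the right of W, so right-multiply by Q⁻¹: W = SQ⁻¹.
Q has determinant -4; Q⁻¹ = [[0, 1, -1], [-3/4, -9/4, 13/4], [-1/4, -3/4, 3/4]].
W = SQ⁻¹ = [[19, 7, -1]] · [[0, 1, -1], [-3/4, -9/4, 13/4], [-1/4, -3/4, 3/4]] = [[-5, 4, 3]].

3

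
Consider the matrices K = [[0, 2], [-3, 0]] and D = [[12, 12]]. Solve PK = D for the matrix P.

K is on the right of P, so right-multiply by K⁻¹: P = DK⁻¹.
K has determinant 6; K⁻¹ = [[0, -1/3], [1/2, 0]].
P = DK⁻¹ = [[12, 12]] · [[0, -1/3], [1/2, 0]] = [[6, -4]].

P = [[6, -4]]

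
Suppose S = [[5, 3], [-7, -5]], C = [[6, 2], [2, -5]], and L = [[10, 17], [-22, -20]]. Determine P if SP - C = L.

P = [[5, 5], [-3, -2]]

SP = L + C = [[16, 19], [-20, -25]].
Since S multiplies P on the left, P = S⁻¹(L + C).
S has determinant -4; S⁻¹ = [[5/4, 3/4], [-7/4, -5/4]].
P = S⁻¹(L + C) = [[5, 5], [-3, -2]].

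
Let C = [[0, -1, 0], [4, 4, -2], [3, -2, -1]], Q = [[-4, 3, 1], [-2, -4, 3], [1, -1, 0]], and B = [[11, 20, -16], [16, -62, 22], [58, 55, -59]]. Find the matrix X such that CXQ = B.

X = [[0, -2, 2], [1, 5, 3], [3, 2, -2]]

X = C⁻¹BQ⁻¹ (apply C⁻¹ on the left and Q⁻¹ on the right).
det C = 2, so C⁻¹ = [[-4, -1/2, 1], [-1, 0, 0], [-10, -3/2, 2]].
Q has determinant 3; Q⁻¹ = [[1, -1/3, 13/3], [1, -1/3, 10/3], [2, -1/3, 22/3]].
C⁻¹B = [[6, 6, -6], [-11, -20, 16], [-18, 3, 9]].
X = (C⁻¹B)Q⁻¹ = [[0, -2, 2], [1, 5, 3], [3, 2, -2]].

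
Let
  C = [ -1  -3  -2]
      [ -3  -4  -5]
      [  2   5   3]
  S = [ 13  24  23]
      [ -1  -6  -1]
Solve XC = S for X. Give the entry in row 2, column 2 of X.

Right-multiplying both sides by C⁻¹ gives X = SC⁻¹.
det C = 4, so C⁻¹ = [[13/4, -1/4, 7/4], [-1/4, 1/4, 1/4], [-7/4, -1/4, -5/4]].
X = SC⁻¹ = [[13, 24, 23], [-1, -6, -1]] · [[13/4, -1/4, 7/4], [-1/4, 1/4, 1/4], [-7/4, -1/4, -5/4]] = [[-4, -3, 0], [0, -1, -2]].

-1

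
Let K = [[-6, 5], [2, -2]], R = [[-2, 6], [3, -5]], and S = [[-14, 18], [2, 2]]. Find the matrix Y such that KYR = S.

Y = [[-3, 1], [-4, 0]]

Y = K⁻¹SR⁻¹ (apply K⁻¹ on the left and R⁻¹ on the right).
K has determinant 2; K⁻¹ = [[-1, -5/2], [-1, -3]].
R has determinant -8; R⁻¹ = [[5/8, 3/4], [3/8, 1/4]].
K⁻¹S = [[9, -23], [8, -24]].
Y = (K⁻¹S)R⁻¹ = [[-3, 1], [-4, 0]].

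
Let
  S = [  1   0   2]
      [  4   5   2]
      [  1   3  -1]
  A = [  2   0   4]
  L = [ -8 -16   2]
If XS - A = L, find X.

XS = L + A = [[-6, -16, 6]].
S is on the right of X, so right-multiply by S⁻¹: X = (L + A)S⁻¹.
det S = 3; the adjugate gives S⁻¹ = [[-11/3, 2, -10/3], [2, -1, 2], [7/3, -1, 5/3]].
X = (L + A)S⁻¹ = [[4, -2, -2]].

X = [[4, -2, -2]]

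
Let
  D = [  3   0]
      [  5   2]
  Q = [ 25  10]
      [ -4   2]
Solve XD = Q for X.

X = [[0, 5], [-3, 1]]

Since D sits to the right of X, X = QD⁻¹.
D has determinant 6; D⁻¹ = [[1/3, 0], [-5/6, 1/2]].
X = QD⁻¹ = [[25, 10], [-4, 2]] · [[1/3, 0], [-5/6, 1/2]] = [[0, 5], [-3, 1]].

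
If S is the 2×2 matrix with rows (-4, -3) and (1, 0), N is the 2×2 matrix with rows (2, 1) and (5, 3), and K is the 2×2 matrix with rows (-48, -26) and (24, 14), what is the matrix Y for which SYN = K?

Y = [[2, 4], [2, -4]]

Y = S⁻¹KN⁻¹ (apply S⁻¹ on the left and N⁻¹ on the right).
det S = 3; the adjugate gives S⁻¹ = [[0, 1], [-1/3, -4/3]].
N has determinant 1; N⁻¹ = [[3, -1], [-5, 2]].
S⁻¹K = [[24, 14], [-16, -10]].
Y = (S⁻¹K)N⁻¹ = [[2, 4], [2, -4]].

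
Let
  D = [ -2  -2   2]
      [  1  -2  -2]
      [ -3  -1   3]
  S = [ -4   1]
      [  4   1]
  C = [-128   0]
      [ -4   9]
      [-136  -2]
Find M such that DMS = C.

M = [[-5, 0], [-4, 3], [-1, -5]]

Left-multiply by D⁻¹ and right-multiply by S⁻¹: M = D⁻¹CS⁻¹.
D has determinant -4; D⁻¹ = [[2, -1, -2], [-3/4, 0, 1/2], [7/4, -1, -3/2]].
det S = -8, so S⁻¹ = [[-1/8, 1/8], [1/2, 1/2]].
D⁻¹C = [[20, -5], [28, -1], [-16, -6]].
M = (D⁻¹C)S⁻¹ = [[-5, 0], [-4, 3], [-1, -5]].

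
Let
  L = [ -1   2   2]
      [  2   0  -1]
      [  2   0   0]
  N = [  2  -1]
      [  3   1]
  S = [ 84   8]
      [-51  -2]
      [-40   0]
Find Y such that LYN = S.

Y = L⁻¹SN⁻¹ (apply L⁻¹ on the left and N⁻¹ on the right).
L has determinant -4; L⁻¹ = [[0, 0, 1/2], [1/2, 1, -3/4], [0, -1, 1]].
det N = 5, so N⁻¹ = [[1/5, 1/5], [-3/5, 2/5]].
L⁻¹S = [[-20, 0], [21, 2], [11, 2]].
Y = (L⁻¹S)N⁻¹ = [[-4, -4], [3, 5], [1, 3]].

Y = [[-4, -4], [3, 5], [1, 3]]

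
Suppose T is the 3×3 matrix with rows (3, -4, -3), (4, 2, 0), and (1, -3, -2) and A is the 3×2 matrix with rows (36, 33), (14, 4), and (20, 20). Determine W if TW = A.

Since T multiplies W on the left, W = T⁻¹A.
det T = -2; the adjugate gives T⁻¹ = [[2, -1/2, -3], [-4, 3/2, 6], [7, -5/2, -11]].
W = T⁻¹A = [[2, -1/2, -3], [-4, 3/2, 6], [7, -5/2, -11]] · [[36, 33], [14, 4], [20, 20]] = [[5, 4], [-3, -6], [-3, 1]].

W = [[5, 4], [-3, -6], [-3, 1]]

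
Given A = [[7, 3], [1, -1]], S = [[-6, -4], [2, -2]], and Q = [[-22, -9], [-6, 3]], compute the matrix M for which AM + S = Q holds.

AM = Q − S = [[-16, -5], [-8, 5]].
Left-multiplying both sides by A⁻¹ gives M = A⁻¹(Q − S).
det A = -10; the adjugate gives A⁻¹ = [[1/10, 3/10], [1/10, -7/10]].
M = A⁻¹(Q − S) = [[-4, 1], [4, -4]].

M = [[-4, 1], [4, -4]]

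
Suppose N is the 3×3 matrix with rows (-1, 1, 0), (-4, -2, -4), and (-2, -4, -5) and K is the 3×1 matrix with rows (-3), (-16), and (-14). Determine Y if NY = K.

Y = [[1], [-2], [4]]

N is on the left of Y, so left-multiply by N⁻¹: Y = N⁻¹K.
det N = -6, so N⁻¹ = [[1, -5/6, 2/3], [2, -5/6, 2/3], [-2, 1, -1]].
Y = N⁻¹K = [[1, -5/6, 2/3], [2, -5/6, 2/3], [-2, 1, -1]] · [[-3], [-16], [-14]] = [[1], [-2], [4]].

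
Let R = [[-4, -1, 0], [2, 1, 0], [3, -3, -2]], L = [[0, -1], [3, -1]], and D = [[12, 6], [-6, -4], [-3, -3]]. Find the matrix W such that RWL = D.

W = [[2, -1], [2, 0], [-2, -1]]

Isolating W: multiply by R⁻¹ from the left and L⁻¹ from the right, so W = R⁻¹DL⁻¹.
R has determinant 4; R⁻¹ = [[-1/2, -1/2, 0], [1, 2, 0], [-9/4, -15/4, -1/2]].
L has determinant 3; L⁻¹ = [[-1/3, 1/3], [-1, 0]].
R⁻¹D = [[-3, -1], [0, -2], [-3, 3]].
W = (R⁻¹D)L⁻¹ = [[2, -1], [2, 0], [-2, -1]].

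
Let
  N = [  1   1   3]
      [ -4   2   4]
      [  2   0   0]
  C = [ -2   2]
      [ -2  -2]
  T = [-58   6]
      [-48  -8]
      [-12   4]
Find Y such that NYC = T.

Y = [[2, 1], [-1, 3], [5, 3]]

Left-multiply by N⁻¹ and right-multiply by C⁻¹: Y = N⁻¹TC⁻¹.
det N = -4, so N⁻¹ = [[0, 0, 1/2], [-2, 3/2, 4], [1, -1/2, -3/2]].
det C = 8; the adjugate gives C⁻¹ = [[-1/4, -1/4], [1/4, -1/4]].
N⁻¹T = [[-6, 2], [-4, -8], [-16, 4]].
Y = (N⁻¹T)C⁻¹ = [[2, 1], [-1, 3], [5, 3]].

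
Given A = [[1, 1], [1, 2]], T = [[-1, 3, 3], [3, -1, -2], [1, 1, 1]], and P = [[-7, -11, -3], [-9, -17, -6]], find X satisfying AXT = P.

X = [[-5, -5, 5], [-4, -3, 3]]

X = A⁻¹PT⁻¹ (apply A⁻¹ on the left and T⁻¹ on the right).
A has determinant 1; A⁻¹ = [[2, -1], [-1, 1]].
T has determinant -4; T⁻¹ = [[-1/4, 0, 3/4], [5/4, 1, -7/4], [-1, -1, 2]].
A⁻¹P = [[-5, -5, 0], [-2, -6, -3]].
X = (A⁻¹P)T⁻¹ = [[-5, -5, 5], [-4, -3, 3]].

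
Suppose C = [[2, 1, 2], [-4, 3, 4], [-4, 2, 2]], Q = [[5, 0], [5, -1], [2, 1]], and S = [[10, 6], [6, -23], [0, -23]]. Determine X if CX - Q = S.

CX = S + Q = [[15, 6], [11, -24], [2, -22]].
Since C multiplies X on the left, X = C⁻¹(S + Q).
det C = -4; the adjugate gives C⁻¹ = [[1/2, -1/2, 1/2], [2, -3, 4], [-1, 2, -5/2]].
X = C⁻¹(S + Q) = [[3, 4], [5, -4], [2, 1]].

X = [[3, 4], [5, -4], [2, 1]]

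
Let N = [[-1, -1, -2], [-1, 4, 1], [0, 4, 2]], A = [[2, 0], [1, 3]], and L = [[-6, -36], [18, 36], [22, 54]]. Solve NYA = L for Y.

Y = [[4, 3], [3, 3], [-5, 3]]

Left-multiply by N⁻¹ and right-multiply by A⁻¹: Y = N⁻¹LA⁻¹.
det N = 2, so N⁻¹ = [[2, -3, 7/2], [1, -1, 3/2], [-2, 2, -5/2]].
A has determinant 6; A⁻¹ = [[1/2, 0], [-1/6, 1/3]].
N⁻¹L = [[11, 9], [9, 9], [-7, 9]].
Y = (N⁻¹L)A⁻¹ = [[4, 3], [3, 3], [-5, 3]].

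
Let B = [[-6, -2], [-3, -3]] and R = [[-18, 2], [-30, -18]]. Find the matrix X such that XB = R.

X = [[5, -4], [3, 4]]

Right-multiplying both sides by B⁻¹ gives X = RB⁻¹.
det B = 12, so B⁻¹ = [[-1/4, 1/6], [1/4, -1/2]].
X = RB⁻¹ = [[-18, 2], [-30, -18]] · [[-1/4, 1/6], [1/4, -1/2]] = [[5, -4], [3, 4]].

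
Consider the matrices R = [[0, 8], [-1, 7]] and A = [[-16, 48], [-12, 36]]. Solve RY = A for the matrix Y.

Since R multiplies Y on the left, Y = R⁻¹A.
det R = 8; the adjugate gives R⁻¹ = [[7/8, -1], [1/8, 0]].
Y = R⁻¹A = [[7/8, -1], [1/8, 0]] · [[-16, 48], [-12, 36]] = [[-2, 6], [-2, 6]].

Y = [[-2, 6], [-2, 6]]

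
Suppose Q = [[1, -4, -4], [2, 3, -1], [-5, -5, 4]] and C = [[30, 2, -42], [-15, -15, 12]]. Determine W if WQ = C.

W = [[6, 2, -4], [0, 0, 3]]

Q is on the right of W, so right-multiply by Q⁻¹: W = CQ⁻¹.
Q has determinant -1; Q⁻¹ = [[-7, -36, -16], [3, 16, 7], [-5, -25, -11]].
W = CQ⁻¹ = [[30, 2, -42], [-15, -15, 12]] · [[-7, -36, -16], [3, 16, 7], [-5, -25, -11]] = [[6, 2, -4], [0, 0, 3]].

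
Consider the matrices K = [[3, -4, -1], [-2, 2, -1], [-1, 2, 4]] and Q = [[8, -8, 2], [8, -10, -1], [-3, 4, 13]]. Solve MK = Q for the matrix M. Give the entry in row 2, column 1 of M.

2

Since K sits to the right of M, M = QK⁻¹.
det K = -4; the adjugate gives K⁻¹ = [[-5/2, -7/2, -3/2], [-9/4, -11/4, -5/4], [1/2, 1/2, 1/2]].
M = QK⁻¹ = [[8, -8, 2], [8, -10, -1], [-3, 4, 13]] · [[-5/2, -7/2, -3/2], [-9/4, -11/4, -5/4], [1/2, 1/2, 1/2]] = [[-1, -5, -1], [2, -1, 0], [5, 6, 6]].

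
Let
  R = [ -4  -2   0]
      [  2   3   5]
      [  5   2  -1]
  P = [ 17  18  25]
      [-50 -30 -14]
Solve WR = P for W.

Since R sits to the right of W, W = PR⁻¹.
R has determinant -2; R⁻¹ = [[13/2, 1, 5], [-27/2, -2, -10], [11/2, 1, 4]].
W = PR⁻¹ = [[17, 18, 25], [-50, -30, -14]] · [[13/2, 1, 5], [-27/2, -2, -10], [11/2, 1, 4]] = [[5, 6, 5], [3, -4, -6]].

W = [[5, 6, 5], [3, -4, -6]]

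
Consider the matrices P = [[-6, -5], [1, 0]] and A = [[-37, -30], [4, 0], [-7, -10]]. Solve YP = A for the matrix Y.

P is on the right of Y, so right-multiply by P⁻¹: Y = AP⁻¹.
det P = 5, so P⁻¹ = [[0, 1], [-1/5, -6/5]].
Y = AP⁻¹ = [[-37, -30], [4, 0], [-7, -10]] · [[0, 1], [-1/5, -6/5]] = [[6, -1], [0, 4], [2, 5]].

Y = [[6, -1], [0, 4], [2, 5]]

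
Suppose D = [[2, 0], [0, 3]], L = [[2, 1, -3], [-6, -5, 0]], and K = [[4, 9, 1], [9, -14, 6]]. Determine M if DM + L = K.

M = [[1, 4, 2], [5, -3, 2]]

DM = K − L = [[2, 8, 4], [15, -9, 6]].
Since D multiplies M on the left, M = D⁻¹(K − L).
det D = 6; the adjugate gives D⁻¹ = [[1/2, 0], [0, 1/3]].
M = D⁻¹(K − L) = [[1, 4, 2], [5, -3, 2]].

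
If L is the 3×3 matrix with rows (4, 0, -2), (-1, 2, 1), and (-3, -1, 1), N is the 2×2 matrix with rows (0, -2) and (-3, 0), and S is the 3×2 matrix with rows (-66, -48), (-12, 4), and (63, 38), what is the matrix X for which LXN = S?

X = [[4, 5], [3, 5], [-4, -1]]

Isolating X: multiply by L⁻¹ from the left and N⁻¹ from the right, so X = L⁻¹SN⁻¹.
det L = -2, so L⁻¹ = [[-3/2, -1, -2], [1, 1, 1], [-7/2, -2, -4]].
det N = -6, so N⁻¹ = [[0, -1/3], [-1/2, 0]].
L⁻¹S = [[-15, -8], [-15, -6], [3, 8]].
X = (L⁻¹S)N⁻¹ = [[4, 5], [3, 5], [-4, -1]].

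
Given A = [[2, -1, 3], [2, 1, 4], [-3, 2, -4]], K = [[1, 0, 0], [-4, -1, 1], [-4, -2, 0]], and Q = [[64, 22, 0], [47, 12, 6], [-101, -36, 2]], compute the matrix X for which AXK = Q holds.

X = [[5, -2, -5], [5, 2, 1], [5, 2, 0]]

X = A⁻¹QK⁻¹ (apply A⁻¹ on the left and K⁻¹ on the right).
det A = 1, so A⁻¹ = [[-12, 2, -7], [-4, 1, -2], [7, -1, 4]].
K has determinant 2; K⁻¹ = [[1, 0, 0], [-2, 0, -1/2], [2, 1, -1/2]].
A⁻¹Q = [[33, 12, -2], [-7, -4, 2], [-3, -2, 2]].
X = (A⁻¹Q)K⁻¹ = [[5, -2, -5], [5, 2, 1], [5, 2, 0]].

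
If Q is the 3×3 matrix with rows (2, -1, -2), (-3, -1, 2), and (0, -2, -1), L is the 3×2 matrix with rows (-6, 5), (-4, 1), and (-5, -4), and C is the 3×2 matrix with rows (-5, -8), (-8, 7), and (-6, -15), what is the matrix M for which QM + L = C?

M = [[-3, -3], [3, 5], [-5, 1]]

QM = C − L = [[1, -13], [-4, 6], [-1, -11]].
Since Q multiplies M on the left, M = Q⁻¹(C − L).
det Q = 1, so Q⁻¹ = [[5, 3, -4], [-3, -2, 2], [6, 4, -5]].
M = Q⁻¹(C − L) = [[-3, -3], [3, 5], [-5, 1]].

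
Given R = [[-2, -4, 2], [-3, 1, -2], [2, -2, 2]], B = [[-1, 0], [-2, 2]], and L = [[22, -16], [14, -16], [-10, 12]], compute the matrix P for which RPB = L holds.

P = [[2, 5], [-2, -3], [-5, -5]]

Left-multiply by R⁻¹ and right-multiply by B⁻¹: P = R⁻¹LB⁻¹.
R has determinant 4; R⁻¹ = [[-1/2, 1, 3/2], [1/2, -2, -5/2], [1, -3, -7/2]].
det B = -2, so B⁻¹ = [[-1, 0], [-1, 1/2]].
R⁻¹L = [[-12, 10], [8, -6], [15, -10]].
P = (R⁻¹L)B⁻¹ = [[2, 5], [-2, -3], [-5, -5]].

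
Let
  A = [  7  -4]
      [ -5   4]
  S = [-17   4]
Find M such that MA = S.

A is on the right of M, so right-multiply by A⁻¹: M = SA⁻¹.
det A = 8; the adjugate gives A⁻¹ = [[1/2, 1/2], [5/8, 7/8]].
M = SA⁻¹ = [[-17, 4]] · [[1/2, 1/2], [5/8, 7/8]] = [[-6, -5]].

M = [[-6, -5]]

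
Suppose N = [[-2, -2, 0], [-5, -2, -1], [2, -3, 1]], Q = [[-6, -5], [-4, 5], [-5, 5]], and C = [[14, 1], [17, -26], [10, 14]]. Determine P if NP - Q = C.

NP = C + Q = [[8, -4], [13, -21], [5, 19]].
Since N multiplies P on the left, P = N⁻¹(C + Q).
N has determinant 4; N⁻¹ = [[-5/4, 1/2, 1/2], [3/4, -1/2, -1/2], [19/4, -5/2, -3/2]].
P = N⁻¹(C + Q) = [[-1, 4], [-3, -2], [-2, 5]].

P = [[-1, 4], [-3, -2], [-2, 5]]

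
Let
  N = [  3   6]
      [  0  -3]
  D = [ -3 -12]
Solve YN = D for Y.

Y = [[-1, 2]]

Since N sits to the right of Y, Y = DN⁻¹.
det N = -9; the adjugate gives N⁻¹ = [[1/3, 2/3], [0, -1/3]].
Y = DN⁻¹ = [[-3, -12]] · [[1/3, 2/3], [0, -1/3]] = [[-1, 2]].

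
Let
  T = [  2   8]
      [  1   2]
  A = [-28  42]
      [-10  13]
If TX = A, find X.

Left-multiplying both sides by T⁻¹ gives X = T⁻¹A.
det T = -4; the adjugate gives T⁻¹ = [[-1/2, 2], [1/4, -1/2]].
X = T⁻¹A = [[-1/2, 2], [1/4, -1/2]] · [[-28, 42], [-10, 13]] = [[-6, 5], [-2, 4]].

X = [[-6, 5], [-2, 4]]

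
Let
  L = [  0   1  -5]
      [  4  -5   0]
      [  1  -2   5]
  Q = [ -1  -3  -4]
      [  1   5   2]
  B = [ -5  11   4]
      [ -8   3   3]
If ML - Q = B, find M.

ML = B + Q = [[-6, 8, 0], [-7, 8, 5]].
Since L sits to the right of M, M = (B + Q)L⁻¹.
det L = -5, so L⁻¹ = [[5, -1, 5], [4, -1, 4], [3/5, -1/5, 4/5]].
M = (B + Q)L⁻¹ = [[2, -2, 2], [0, -2, 1]].

M = [[2, -2, 2], [0, -2, 1]]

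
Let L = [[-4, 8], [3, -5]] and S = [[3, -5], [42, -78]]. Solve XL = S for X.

X = [[0, 1], [-6, 6]]

L is on the right of X, so right-multiply by L⁻¹: X = SL⁻¹.
det L = -4; the adjugate gives L⁻¹ = [[5/4, 2], [3/4, 1]].
X = SL⁻¹ = [[3, -5], [42, -78]] · [[5/4, 2], [3/4, 1]] = [[0, 1], [-6, 6]].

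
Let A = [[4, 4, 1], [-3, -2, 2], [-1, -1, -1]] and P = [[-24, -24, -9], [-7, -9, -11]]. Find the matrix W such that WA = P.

W = [[-5, 0, 4], [-2, -2, 5]]

A is on the right of W, so right-multiply by A⁻¹: W = PA⁻¹.
det A = -3; the adjugate gives A⁻¹ = [[-4/3, -1, -10/3], [5/3, 1, 11/3], [-1/3, 0, -4/3]].
W = PA⁻¹ = [[-24, -24, -9], [-7, -9, -11]] · [[-4/3, -1, -10/3], [5/3, 1, 11/3], [-1/3, 0, -4/3]] = [[-5, 0, 4], [-2, -2, 5]].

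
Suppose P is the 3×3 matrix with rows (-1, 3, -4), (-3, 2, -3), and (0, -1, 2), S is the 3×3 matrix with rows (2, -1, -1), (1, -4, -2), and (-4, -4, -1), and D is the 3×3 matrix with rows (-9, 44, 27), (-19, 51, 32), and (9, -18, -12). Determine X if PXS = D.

X = [[4, 0, 1], [-4, 5, -4], [5, 1, 0]]

Isolating X: multiply by P⁻¹ from the left and S⁻¹ from the right, so X = P⁻¹DS⁻¹.
det P = 5; the adjugate gives P⁻¹ = [[1/5, -2/5, -1/5], [6/5, -2/5, 9/5], [3/5, -1/5, 7/5]].
S has determinant 3; S⁻¹ = [[-4/3, 1, -2/3], [3, -2, 1], [-20/3, 4, -7/3]].
P⁻¹D = [[4, -8, -5], [13, 0, -2], [11, -9, -7]].
X = (P⁻¹D)S⁻¹ = [[4, 0, 1], [-4, 5, -4], [5, 1, 0]].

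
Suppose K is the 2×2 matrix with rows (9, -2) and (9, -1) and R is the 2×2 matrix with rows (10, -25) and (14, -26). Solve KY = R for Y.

Y = [[2, -3], [4, -1]]

Since K multiplies Y on the left, Y = K⁻¹R.
det K = 9, so K⁻¹ = [[-1/9, 2/9], [-1, 1]].
Y = K⁻¹R = [[-1/9, 2/9], [-1, 1]] · [[10, -25], [14, -26]] = [[2, -3], [4, -1]].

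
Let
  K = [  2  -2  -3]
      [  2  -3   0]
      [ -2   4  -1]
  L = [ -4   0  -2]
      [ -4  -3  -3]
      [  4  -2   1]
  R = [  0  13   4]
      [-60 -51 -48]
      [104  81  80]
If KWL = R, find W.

W = [[-3, 0, 3], [-3, -5, 1], [-2, 5, 1]]

Left-multiply by K⁻¹ and right-multiply by L⁻¹: W = K⁻¹RL⁻¹.
det K = -4, so K⁻¹ = [[-3/4, 7/2, 9/4], [-1/2, 2, 3/2], [-1/2, 1, 1/2]].
det L = -4, so L⁻¹ = [[9/4, -1, 3/2], [2, -1, 1], [-5, 2, -3]].
K⁻¹R = [[24, -6, 9], [36, 13, 22], [-8, -17, -10]].
W = (K⁻¹R)L⁻¹ = [[-3, 0, 3], [-3, -5, 1], [-2, 5, 1]].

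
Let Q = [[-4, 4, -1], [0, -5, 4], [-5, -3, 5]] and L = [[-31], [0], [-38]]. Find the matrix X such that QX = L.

Q is on the left of X, so left-multiply by Q⁻¹: X = Q⁻¹L.
det Q = -3, so Q⁻¹ = [[13/3, 17/3, -11/3], [20/3, 25/3, -16/3], [25/3, 32/3, -20/3]].
X = Q⁻¹L = [[13/3, 17/3, -11/3], [20/3, 25/3, -16/3], [25/3, 32/3, -20/3]] · [[-31], [0], [-38]] = [[5], [-4], [-5]].

X = [[5], [-4], [-5]]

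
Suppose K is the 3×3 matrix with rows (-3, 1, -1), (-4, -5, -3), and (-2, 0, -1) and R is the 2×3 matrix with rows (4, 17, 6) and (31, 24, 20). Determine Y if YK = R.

Y = [[2, -3, 1], [-1, -5, -4]]

K is on the right of Y, so right-multiply by K⁻¹: Y = RK⁻¹.
det K = -3; the adjugate gives K⁻¹ = [[-5/3, -1/3, 8/3], [-2/3, -1/3, 5/3], [10/3, 2/3, -19/3]].
Y = RK⁻¹ = [[4, 17, 6], [31, 24, 20]] · [[-5/3, -1/3, 8/3], [-2/3, -1/3, 5/3], [10/3, 2/3, -19/3]] = [[2, -3, 1], [-1, -5, -4]].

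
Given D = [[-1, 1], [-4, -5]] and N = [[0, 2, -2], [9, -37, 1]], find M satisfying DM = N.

Since D multiplies M on the left, M = D⁻¹N.
det D = 9; the adjugate gives D⁻¹ = [[-5/9, -1/9], [4/9, -1/9]].
M = D⁻¹N = [[-5/9, -1/9], [4/9, -1/9]] · [[0, 2, -2], [9, -37, 1]] = [[-1, 3, 1], [-1, 5, -1]].

M = [[-1, 3, 1], [-1, 5, -1]]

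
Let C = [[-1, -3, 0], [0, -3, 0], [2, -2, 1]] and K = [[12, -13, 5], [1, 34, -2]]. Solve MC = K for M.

Since C sits to the right of M, M = KC⁻¹.
det C = 3; the adjugate gives C⁻¹ = [[-1, 1, 0], [0, -1/3, 0], [2, -8/3, 1]].
M = KC⁻¹ = [[12, -13, 5], [1, 34, -2]] · [[-1, 1, 0], [0, -1/3, 0], [2, -8/3, 1]] = [[-2, 3, 5], [-5, -5, -2]].

M = [[-2, 3, 5], [-5, -5, -2]]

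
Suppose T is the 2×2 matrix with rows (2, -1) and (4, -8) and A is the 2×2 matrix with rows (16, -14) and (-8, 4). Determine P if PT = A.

P = [[6, 1], [-4, 0]]

Right-multiplying both sides by T⁻¹ gives P = AT⁻¹.
det T = -12; the adjugate gives T⁻¹ = [[2/3, -1/12], [1/3, -1/6]].
P = AT⁻¹ = [[16, -14], [-8, 4]] · [[2/3, -1/12], [1/3, -1/6]] = [[6, 1], [-4, 0]].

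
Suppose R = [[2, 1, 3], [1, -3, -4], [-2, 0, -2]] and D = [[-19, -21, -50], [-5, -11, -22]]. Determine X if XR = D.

X = [[-6, 5, 6], [-2, 3, 2]]

Since R sits to the right of X, X = DR⁻¹.
R has determinant 4; R⁻¹ = [[3/2, 1/2, 5/4], [5/2, 1/2, 11/4], [-3/2, -1/2, -7/4]].
X = DR⁻¹ = [[-19, -21, -50], [-5, -11, -22]] · [[3/2, 1/2, 5/4], [5/2, 1/2, 11/4], [-3/2, -1/2, -7/4]] = [[-6, 5, 6], [-2, 3, 2]].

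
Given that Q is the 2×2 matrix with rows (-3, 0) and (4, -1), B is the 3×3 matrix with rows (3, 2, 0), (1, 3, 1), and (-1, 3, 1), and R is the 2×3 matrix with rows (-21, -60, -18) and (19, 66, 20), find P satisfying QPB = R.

P = Q⁻¹RB⁻¹ (apply Q⁻¹ on the left and B⁻¹ on the right).
Q has determinant 3; Q⁻¹ = [[-1/3, 0], [-4/3, -1]].
B has determinant -4; B⁻¹ = [[0, 1/2, -1/2], [1/2, -3/4, 3/4], [-3/2, 11/4, -7/4]].
Q⁻¹R = [[7, 20, 6], [9, 14, 4]].
P = (Q⁻¹R)B⁻¹ = [[1, 5, 1], [1, 5, -1]].

P = [[1, 5, 1], [1, 5, -1]]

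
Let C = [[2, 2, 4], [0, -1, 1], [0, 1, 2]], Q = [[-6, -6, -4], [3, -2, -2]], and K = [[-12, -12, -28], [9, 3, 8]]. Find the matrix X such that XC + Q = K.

XC = K − Q = [[-6, -6, -24], [6, 5, 10]].
Right-multiplying both sides by C⁻¹ gives X = (K − Q)C⁻¹.
det C = -6; the adjugate gives C⁻¹ = [[1/2, 0, -1], [0, -2/3, 1/3], [0, 1/3, 1/3]].
X = (K − Q)C⁻¹ = [[-3, -4, -4], [3, 0, -1]].

X = [[-3, -4, -4], [3, 0, -1]]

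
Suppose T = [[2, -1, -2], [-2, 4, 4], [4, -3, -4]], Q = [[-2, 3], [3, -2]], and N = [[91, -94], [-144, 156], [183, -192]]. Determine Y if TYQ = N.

Y = [[-4, 4], [2, 1], [5, -5]]

Left-multiply by T⁻¹ and right-multiply by Q⁻¹: Y = T⁻¹NQ⁻¹.
T has determinant 4; T⁻¹ = [[-1, 1/2, 1], [2, 0, -1], [-5/2, 1/2, 3/2]].
Q has determinant -5; Q⁻¹ = [[2/5, 3/5], [3/5, 2/5]].
T⁻¹N = [[20, -20], [-1, 4], [-25, 25]].
Y = (T⁻¹N)Q⁻¹ = [[-4, 4], [2, 1], [5, -5]].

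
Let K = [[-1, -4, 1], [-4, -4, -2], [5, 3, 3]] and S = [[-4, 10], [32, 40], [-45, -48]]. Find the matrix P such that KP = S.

K is on the left of P, so left-multiply by K⁻¹: P = K⁻¹S.
det K = 6; the adjugate gives K⁻¹ = [[-1, 5/2, 2], [1/3, -4/3, -1], [4/3, -17/6, -2]].
P = K⁻¹S = [[-1, 5/2, 2], [1/3, -4/3, -1], [4/3, -17/6, -2]] · [[-4, 10], [32, 40], [-45, -48]] = [[-6, -6], [1, -2], [-6, -4]].

P = [[-6, -6], [1, -2], [-6, -4]]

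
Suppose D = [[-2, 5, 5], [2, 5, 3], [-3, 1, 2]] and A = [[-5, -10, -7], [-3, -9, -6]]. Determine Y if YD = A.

Y = [[-4, 1, 5], [-1, -1, 1]]

Since D sits to the right of Y, Y = AD⁻¹.
det D = 6, so D⁻¹ = [[7/6, -5/6, -5/3], [-13/6, 11/6, 8/3], [17/6, -13/6, -10/3]].
Y = AD⁻¹ = [[-5, -10, -7], [-3, -9, -6]] · [[7/6, -5/6, -5/3], [-13/6, 11/6, 8/3], [17/6, -13/6, -10/3]] = [[-4, 1, 5], [-1, -1, 1]].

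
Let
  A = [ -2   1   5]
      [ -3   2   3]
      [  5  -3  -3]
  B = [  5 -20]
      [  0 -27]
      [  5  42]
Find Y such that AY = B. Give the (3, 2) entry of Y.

-1

Since A multiplies Y on the left, Y = A⁻¹B.
det A = -5; the adjugate gives A⁻¹ = [[-3/5, 12/5, 7/5], [-6/5, 19/5, 9/5], [1/5, 1/5, 1/5]].
Y = A⁻¹B = [[-3/5, 12/5, 7/5], [-6/5, 19/5, 9/5], [1/5, 1/5, 1/5]] · [[5, -20], [0, -27], [5, 42]] = [[4, 6], [3, -3], [2, -1]].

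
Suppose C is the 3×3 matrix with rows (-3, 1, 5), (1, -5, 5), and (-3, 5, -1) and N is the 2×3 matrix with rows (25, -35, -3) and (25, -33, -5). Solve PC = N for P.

Right-multiplying both sides by C⁻¹ gives P = NC⁻¹.
det C = -4; the adjugate gives C⁻¹ = [[5, -13/2, -15/2], [7/2, -9/2, -5], [5/2, -3, -7/2]].
P = NC⁻¹ = [[25, -35, -3], [25, -33, -5]] · [[5, -13/2, -15/2], [7/2, -9/2, -5], [5/2, -3, -7/2]] = [[-5, 4, -2], [-3, 1, -5]].

P = [[-5, 4, -2], [-3, 1, -5]]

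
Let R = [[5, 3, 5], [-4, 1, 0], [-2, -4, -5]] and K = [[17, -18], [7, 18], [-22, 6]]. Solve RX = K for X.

Left-multiplying both sides by R⁻¹ gives X = R⁻¹K.
det R = 5, so R⁻¹ = [[-1, -1, -1], [-4, -3, -4], [18/5, 14/5, 17/5]].
X = R⁻¹K = [[-1, -1, -1], [-4, -3, -4], [18/5, 14/5, 17/5]] · [[17, -18], [7, 18], [-22, 6]] = [[-2, -6], [-1, -6], [6, 6]].

X = [[-2, -6], [-1, -6], [6, 6]]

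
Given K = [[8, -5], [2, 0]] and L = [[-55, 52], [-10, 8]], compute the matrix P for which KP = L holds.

Since K multiplies P on the left, P = K⁻¹L.
det K = 10, so K⁻¹ = [[0, 1/2], [-1/5, 4/5]].
P = K⁻¹L = [[0, 1/2], [-1/5, 4/5]] · [[-55, 52], [-10, 8]] = [[-5, 4], [3, -4]].

P = [[-5, 4], [3, -4]]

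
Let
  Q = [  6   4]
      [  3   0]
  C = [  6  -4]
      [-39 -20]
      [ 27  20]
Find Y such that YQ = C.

Q is on the right of Y, so right-multiply by Q⁻¹: Y = CQ⁻¹.
det Q = -12, so Q⁻¹ = [[0, 1/3], [1/4, -1/2]].
Y = CQ⁻¹ = [[6, -4], [-39, -20], [27, 20]] · [[0, 1/3], [1/4, -1/2]] = [[-1, 4], [-5, -3], [5, -1]].

Y = [[-1, 4], [-5, -3], [5, -1]]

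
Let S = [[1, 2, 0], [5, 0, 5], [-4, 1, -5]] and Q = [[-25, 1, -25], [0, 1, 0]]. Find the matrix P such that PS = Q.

Since S sits to the right of P, P = QS⁻¹.
det S = 5, so S⁻¹ = [[-1, 2, 2], [1, -1, -1], [1, -9/5, -2]].
P = QS⁻¹ = [[-25, 1, -25], [0, 1, 0]] · [[-1, 2, 2], [1, -1, -1], [1, -9/5, -2]] = [[1, -6, -1], [1, -1, -1]].

P = [[1, -6, -1], [1, -1, -1]]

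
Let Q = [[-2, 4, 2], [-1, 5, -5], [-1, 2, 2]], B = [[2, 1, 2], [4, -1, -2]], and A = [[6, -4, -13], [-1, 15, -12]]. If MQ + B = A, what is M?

MQ = A − B = [[4, -5, -15], [-5, 16, -10]].
Q is on the right of M, so right-multiply by Q⁻¹: M = (A − B)Q⁻¹.
det Q = -6; the adjugate gives Q⁻¹ = [[-10/3, 2/3, 5], [-7/6, 1/3, 2], [-1/2, 0, 1]].
M = (A − B)Q⁻¹ = [[0, 1, -5], [3, 2, -3]].

M = [[0, 1, -5], [3, 2, -3]]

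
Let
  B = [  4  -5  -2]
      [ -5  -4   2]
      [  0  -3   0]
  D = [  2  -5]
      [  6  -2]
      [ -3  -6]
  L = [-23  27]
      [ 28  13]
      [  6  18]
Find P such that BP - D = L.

P = [[-4, 3], [-1, -4], [5, 5]]

BP = L + D = [[-21, 22], [34, 11], [3, 12]].
B is on the left of P, so left-multiply by B⁻¹: P = B⁻¹(L + D).
det B = -6; the adjugate gives B⁻¹ = [[-1, -1, 3], [0, 0, -1/3], [-5/2, -2, 41/6]].
P = B⁻¹(L + D) = [[-4, 3], [-1, -4], [5, 5]].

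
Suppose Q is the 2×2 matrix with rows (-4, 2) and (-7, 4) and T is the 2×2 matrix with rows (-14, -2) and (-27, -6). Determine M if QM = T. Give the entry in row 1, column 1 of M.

Since Q multiplies M on the left, M = Q⁻¹T.
det Q = -2, so Q⁻¹ = [[-2, 1], [-7/2, 2]].
M = Q⁻¹T = [[-2, 1], [-7/2, 2]] · [[-14, -2], [-27, -6]] = [[1, -2], [-5, -5]].

1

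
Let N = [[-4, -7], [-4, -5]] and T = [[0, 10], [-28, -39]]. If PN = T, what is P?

P = [[-5, 5], [2, 5]]

Right-multiplying both sides by N⁻¹ gives P = TN⁻¹.
det N = -8, so N⁻¹ = [[5/8, -7/8], [-1/2, 1/2]].
P = TN⁻¹ = [[0, 10], [-28, -39]] · [[5/8, -7/8], [-1/2, 1/2]] = [[-5, 5], [2, 5]].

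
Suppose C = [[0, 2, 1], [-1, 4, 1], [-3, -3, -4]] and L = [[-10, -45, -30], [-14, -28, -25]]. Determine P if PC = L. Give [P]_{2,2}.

-4

Since C sits to the right of P, P = LC⁻¹.
det C = 1; the adjugate gives C⁻¹ = [[-13, 5, -2], [-7, 3, -1], [15, -6, 2]].
P = LC⁻¹ = [[-10, -45, -30], [-14, -28, -25]] · [[-13, 5, -2], [-7, 3, -1], [15, -6, 2]] = [[-5, -5, 5], [3, -4, 6]].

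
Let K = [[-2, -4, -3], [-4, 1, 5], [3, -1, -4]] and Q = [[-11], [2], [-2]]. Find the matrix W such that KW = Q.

Left-multiplying both sides by K⁻¹ gives W = K⁻¹Q.
det K = -1, so K⁻¹ = [[-1, 13, 17], [1, -17, -22], [-1, 14, 18]].
W = K⁻¹Q = [[-1, 13, 17], [1, -17, -22], [-1, 14, 18]] · [[-11], [2], [-2]] = [[3], [-1], [3]].

W = [[3], [-1], [3]]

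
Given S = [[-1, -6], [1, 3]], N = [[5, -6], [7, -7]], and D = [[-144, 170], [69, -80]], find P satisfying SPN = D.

P = [[-4, 2], [5, 0]]

Isolating P: multiply by S⁻¹ from the left and N⁻¹ from the right, so P = S⁻¹DN⁻¹.
det S = 3, so S⁻¹ = [[1, 2], [-1/3, -1/3]].
det N = 7; the adjugate gives N⁻¹ = [[-1, 6/7], [-1, 5/7]].
S⁻¹D = [[-6, 10], [25, -30]].
P = (S⁻¹D)N⁻¹ = [[-4, 2], [5, 0]].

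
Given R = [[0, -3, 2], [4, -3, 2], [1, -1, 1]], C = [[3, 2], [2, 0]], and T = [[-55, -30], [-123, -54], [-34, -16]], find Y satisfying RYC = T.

Y = [[-3, -4], [5, 3], [0, 2]]

Left-multiply by R⁻¹ and right-multiply by C⁻¹: Y = R⁻¹TC⁻¹.
R has determinant 4; R⁻¹ = [[-1/4, 1/4, 0], [-1/2, -1/2, 2], [-1/4, -3/4, 3]].
det C = -4; the adjugate gives C⁻¹ = [[0, 1/2], [1/2, -3/4]].
R⁻¹T = [[-17, -6], [21, 10], [4, 0]].
Y = (R⁻¹T)C⁻¹ = [[-3, -4], [5, 3], [0, 2]].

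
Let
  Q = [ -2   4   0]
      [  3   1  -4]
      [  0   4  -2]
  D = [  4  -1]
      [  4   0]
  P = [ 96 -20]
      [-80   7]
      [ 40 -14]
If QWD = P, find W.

W = [[0, -4], [5, -1], [3, 0]]

W = Q⁻¹PD⁻¹ (apply Q⁻¹ on the left and D⁻¹ on the right).
det Q = -4, so Q⁻¹ = [[-7/2, -2, 4], [-3/2, -1, 2], [-3, -2, 7/2]].
det D = 4; the adjugate gives D⁻¹ = [[0, 1/4], [-1, 1]].
Q⁻¹P = [[-16, 0], [16, -5], [12, -3]].
W = (Q⁻¹P)D⁻¹ = [[0, -4], [5, -1], [3, 0]].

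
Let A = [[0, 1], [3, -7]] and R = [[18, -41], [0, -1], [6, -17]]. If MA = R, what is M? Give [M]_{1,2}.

6

A is on the right of M, so right-multiply by A⁻¹: M = RA⁻¹.
det A = -3; the adjugate gives A⁻¹ = [[7/3, 1/3], [1, 0]].
M = RA⁻¹ = [[18, -41], [0, -1], [6, -17]] · [[7/3, 1/3], [1, 0]] = [[1, 6], [-1, 0], [-3, 2]].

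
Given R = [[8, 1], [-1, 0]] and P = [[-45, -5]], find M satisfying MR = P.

Right-multiplying both sides by R⁻¹ gives M = PR⁻¹.
det R = 1; the adjugate gives R⁻¹ = [[0, -1], [1, 8]].
M = PR⁻¹ = [[-45, -5]] · [[0, -1], [1, 8]] = [[-5, 5]].

M = [[-5, 5]]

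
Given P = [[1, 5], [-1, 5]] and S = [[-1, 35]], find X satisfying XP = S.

X = [[3, 4]]

Since P sits to the right of X, X = SP⁻¹.
det P = 10, so P⁻¹ = [[1/2, -1/2], [1/10, 1/10]].
X = SP⁻¹ = [[-1, 35]] · [[1/2, -1/2], [1/10, 1/10]] = [[3, 4]].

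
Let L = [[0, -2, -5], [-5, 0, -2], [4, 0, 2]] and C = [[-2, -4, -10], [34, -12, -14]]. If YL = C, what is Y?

Y = [[2, 2, 2], [6, -2, 6]]

L is on the right of Y, so right-multiply by L⁻¹: Y = CL⁻¹.
L has determinant -4; L⁻¹ = [[0, -1, -1], [-1/2, -5, -25/4], [0, 2, 5/2]].
Y = CL⁻¹ = [[-2, -4, -10], [34, -12, -14]] · [[0, -1, -1], [-1/2, -5, -25/4], [0, 2, 5/2]] = [[2, 2, 2], [6, -2, 6]].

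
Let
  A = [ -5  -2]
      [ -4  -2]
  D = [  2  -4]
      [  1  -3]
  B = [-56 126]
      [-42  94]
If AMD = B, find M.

Left-multiply by A⁻¹ and right-multiply by D⁻¹: M = A⁻¹BD⁻¹.
det A = 2, so A⁻¹ = [[-1, 1], [2, -5/2]].
det D = -2, so D⁻¹ = [[3/2, -2], [1/2, -1]].
A⁻¹B = [[14, -32], [-7, 17]].
M = (A⁻¹B)D⁻¹ = [[5, 4], [-2, -3]].

M = [[5, 4], [-2, -3]]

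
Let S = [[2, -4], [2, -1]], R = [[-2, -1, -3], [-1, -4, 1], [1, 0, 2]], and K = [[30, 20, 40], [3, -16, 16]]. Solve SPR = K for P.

P = [[-2, 4, -3], [4, 2, 1]]

Left-multiply by S⁻¹ and right-multiply by R⁻¹: P = S⁻¹KR⁻¹.
det S = 6; the adjugate gives S⁻¹ = [[-1/6, 2/3], [-1/3, 1/3]].
det R = 1; the adjugate gives R⁻¹ = [[-8, 2, -13], [3, -1, 5], [4, -1, 7]].
S⁻¹K = [[-3, -14, 4], [-9, -12, -8]].
P = (S⁻¹K)R⁻¹ = [[-2, 4, -3], [4, 2, 1]].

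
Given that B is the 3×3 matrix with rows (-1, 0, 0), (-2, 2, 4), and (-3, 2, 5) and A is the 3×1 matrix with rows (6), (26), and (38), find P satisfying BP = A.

B is on the left of P, so left-multiply by B⁻¹: P = B⁻¹A.
det B = -2, so B⁻¹ = [[-1, 0, 0], [1, 5/2, -2], [-1, -1, 1]].
P = B⁻¹A = [[-1, 0, 0], [1, 5/2, -2], [-1, -1, 1]] · [[6], [26], [38]] = [[-6], [-5], [6]].

P = [[-6], [-5], [6]]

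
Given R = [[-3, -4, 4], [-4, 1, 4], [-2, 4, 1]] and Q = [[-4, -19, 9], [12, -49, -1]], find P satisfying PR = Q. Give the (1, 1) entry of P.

2

R is on the right of P, so right-multiply by R⁻¹: P = QR⁻¹.
R has determinant 5; R⁻¹ = [[-3, 4, -4], [-4/5, 1, -4/5], [-14/5, 4, -19/5]].
P = QR⁻¹ = [[-4, -19, 9], [12, -49, -1]] · [[-3, 4, -4], [-4/5, 1, -4/5], [-14/5, 4, -19/5]] = [[2, 1, -3], [6, -5, -5]].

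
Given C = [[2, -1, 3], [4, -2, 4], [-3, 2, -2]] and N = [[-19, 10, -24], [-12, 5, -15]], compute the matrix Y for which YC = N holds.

Y = [[-6, -1, 1], [-1, -4, -2]]

Since C sits to the right of Y, Y = NC⁻¹.
det C = 2, so C⁻¹ = [[-2, 2, 1], [-2, 5/2, 2], [1, -1/2, 0]].
Y = NC⁻¹ = [[-19, 10, -24], [-12, 5, -15]] · [[-2, 2, 1], [-2, 5/2, 2], [1, -1/2, 0]] = [[-6, -1, 1], [-1, -4, -2]].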